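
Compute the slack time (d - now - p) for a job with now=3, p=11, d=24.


Slack = due - current_time - processing
= 24 - 3 - 11
= 10


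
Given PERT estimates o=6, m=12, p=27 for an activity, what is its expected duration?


te = (o + 4m + p) / 6
= (6 + 4×12 + 27) / 6
= (6 + 48 + 27) / 6
= 81 / 6
= 13.50


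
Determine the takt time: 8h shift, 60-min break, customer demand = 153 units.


Available = 8×60 - 60 = 420 min
Takt time = 420 / 153
= 2.75 min/unit


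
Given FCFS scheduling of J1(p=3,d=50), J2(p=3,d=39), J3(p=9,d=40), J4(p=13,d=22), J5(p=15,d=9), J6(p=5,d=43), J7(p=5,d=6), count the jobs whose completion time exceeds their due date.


Completion vs due date:
  J1: C=3, d=50 → on time
  J2: C=6, d=39 → on time
  J3: C=15, d=40 → on time
  J4: C=28, d=22 → TARDY
  J5: C=43, d=9 → TARDY
  J6: C=48, d=43 → TARDY
  J7: C=53, d=6 → TARDY
Tardy jobs: J4, J5, J6, J7
Count = 4


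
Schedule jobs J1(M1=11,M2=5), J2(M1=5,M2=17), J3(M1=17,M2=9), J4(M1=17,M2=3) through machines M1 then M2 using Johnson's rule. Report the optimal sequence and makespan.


Johnson's rule:
Group 1 (M1≤M2, sort by M1): ['J2']
Group 2 (M1>M2, sort desc M2): ['J3', 'J1', 'J4']
Sequence: J2 → J3 → J1 → J4
Makespan calculation:
  J2: M1 done=5, M2 done=22
  J3: M1 done=22, M2 done=31
  J1: M1 done=33, M2 done=38
  J4: M1 done=50, M2 done=53
= Sequence: J2 → J3 → J1 → J4, Makespan: 53


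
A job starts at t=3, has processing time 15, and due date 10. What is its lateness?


Completion = 3 + 15 = 18
Lateness = C - d = 18 - 10
= 8


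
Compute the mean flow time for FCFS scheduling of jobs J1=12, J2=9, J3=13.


Completion times:
  J1: completes at 12
  J2: completes at 21
  J3: completes at 34
Sum = 67
Average = 67/3
= 22.33


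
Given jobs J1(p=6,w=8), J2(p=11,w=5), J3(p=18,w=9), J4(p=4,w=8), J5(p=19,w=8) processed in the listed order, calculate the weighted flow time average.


Completion times:
  J1: C=6, w×C=8×6=48
  J2: C=17, w×C=5×17=85
  J3: C=35, w×C=9×35=315
  J4: C=39, w×C=8×39=312
  J5: C=58, w×C=8×58=464
Sum w×C = 1224
Sum w = 38
Weighted avg = 1224/38
= 32.21


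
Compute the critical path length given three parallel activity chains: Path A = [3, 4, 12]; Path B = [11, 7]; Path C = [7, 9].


Path A: 3 + 4 + 12 = 19
Path B: 11 + 7 = 18
Path C: 7 + 9 = 16
Critical path = longest = max(19, 18, 16)
= 19 (Path A)


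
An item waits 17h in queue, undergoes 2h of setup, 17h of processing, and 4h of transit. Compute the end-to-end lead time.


Lead time = queue + setup + processing + transit
= 17 + 2 + 17 + 4
= 40 hours


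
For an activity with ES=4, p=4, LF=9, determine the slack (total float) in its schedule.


EF = ES + duration = 4 + 4 = 8
LS = LF - duration = 9 - 4 = 5
Total Float = LF - EF = 9 - 8
(or LS - ES = 5 - 4)
= 1


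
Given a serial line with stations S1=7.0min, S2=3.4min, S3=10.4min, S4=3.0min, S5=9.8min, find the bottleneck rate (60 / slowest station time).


Bottleneck = longest station time
Station times: [7.0, 3.4, 10.4, 3.0, 9.8]
Max = 10.4 min
Rate = 60 / 10.4
= 5.77 units/hour (bottleneck: 10.4min)


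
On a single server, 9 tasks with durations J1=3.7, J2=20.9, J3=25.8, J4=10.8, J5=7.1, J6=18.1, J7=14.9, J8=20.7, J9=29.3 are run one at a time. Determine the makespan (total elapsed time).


Sequential makespan: sum all processing times
= 3.7 + 20.9 + 25.8 + 10.8 + 7.1 + 18.1 + 14.9 + 20.7 + 29.3
= 151.3 time units


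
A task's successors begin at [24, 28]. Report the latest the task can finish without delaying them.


LF = min of all successor start times
Successors start at: [24, 28]
LF = min(24, 28)
= 24


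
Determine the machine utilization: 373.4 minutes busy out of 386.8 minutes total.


Utilization = busy / total × 100
= 373.4 / 386.8 × 100
= 96.5%


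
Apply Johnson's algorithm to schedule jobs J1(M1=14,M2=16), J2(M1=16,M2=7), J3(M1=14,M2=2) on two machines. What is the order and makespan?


Johnson's rule:
Group 1 (M1≤M2, sort by M1): ['J1']
Group 2 (M1>M2, sort desc M2): ['J2', 'J3']
Sequence: J1 → J2 → J3
Makespan calculation:
  J1: M1 done=14, M2 done=30
  J2: M1 done=30, M2 done=37
  J3: M1 done=44, M2 done=46
= Sequence: J1 → J2 → J3, Makespan: 46


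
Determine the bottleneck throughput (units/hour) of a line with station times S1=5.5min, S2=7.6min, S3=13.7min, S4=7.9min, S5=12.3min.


Bottleneck = longest station time
Station times: [5.5, 7.6, 13.7, 7.9, 12.3]
Max = 13.7 min
Rate = 60 / 13.7
= 4.38 units/hour (bottleneck: 13.7min)


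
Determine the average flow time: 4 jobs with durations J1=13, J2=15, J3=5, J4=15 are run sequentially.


Completion times:
  J1: completes at 13
  J2: completes at 28
  J3: completes at 33
  J4: completes at 48
Sum = 122
Average = 122/4
= 30.50


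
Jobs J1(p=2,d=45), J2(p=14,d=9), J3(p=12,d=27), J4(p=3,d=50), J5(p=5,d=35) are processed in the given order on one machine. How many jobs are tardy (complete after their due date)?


Completion vs due date:
  J1: C=2, d=45 → on time
  J2: C=16, d=9 → TARDY
  J3: C=28, d=27 → TARDY
  J4: C=31, d=50 → on time
  J5: C=36, d=35 → TARDY
Tardy jobs: J2, J3, J5
Count = 3


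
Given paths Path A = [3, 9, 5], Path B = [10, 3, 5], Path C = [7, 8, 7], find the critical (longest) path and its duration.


Path A: 3 + 9 + 5 = 17
Path B: 10 + 3 + 5 = 18
Path C: 7 + 8 + 7 = 22
Critical path = longest = max(17, 18, 22)
= 22 (Path C)


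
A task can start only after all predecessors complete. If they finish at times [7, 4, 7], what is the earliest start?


ES = max of all predecessor completion times
Predecessors: [7, 4, 7]
ES = max(7, 4, 7)
= 7


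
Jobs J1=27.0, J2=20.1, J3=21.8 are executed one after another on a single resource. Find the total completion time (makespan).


Sequential makespan: sum all processing times
= 27.0 + 20.1 + 21.8
= 68.9 time units


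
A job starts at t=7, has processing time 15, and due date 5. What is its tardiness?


Completion = start + processing = 7 + 15 = 22
Tardiness = max(0, C - d) = max(0, 22 - 5)
= max(0, 17)
= 17


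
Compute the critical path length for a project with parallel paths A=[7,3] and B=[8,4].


Path A: 7 + 3 = 10
Path B: 8 + 4 = 12
Critical path = longest = max(10, 12)
= 12 (Path B)


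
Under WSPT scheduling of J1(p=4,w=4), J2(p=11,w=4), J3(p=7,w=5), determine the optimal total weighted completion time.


WSPT order (by p/w): J1 → J3 → J2
  J1: C=4, w·C=4×4=16
  J3: C=11, w·C=5×11=55
  J2: C=22, w·C=4×22=88
Σ w·C = 159
= 159


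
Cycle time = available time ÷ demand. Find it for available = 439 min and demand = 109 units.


Cycle time = available time / demand
= 439 / 109
= 4.03 min/unit


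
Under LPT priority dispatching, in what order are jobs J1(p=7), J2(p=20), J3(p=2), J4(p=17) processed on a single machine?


LPT: sort by longest processing time first
  J2: p=20
  J4: p=17
  J1: p=7
  J3: p=2
Order: J2 → J4 → J1 → J3


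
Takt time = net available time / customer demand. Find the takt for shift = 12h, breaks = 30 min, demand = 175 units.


Available = 12×60 - 30 = 690 min
Takt time = 690 / 175
= 3.94 min/unit


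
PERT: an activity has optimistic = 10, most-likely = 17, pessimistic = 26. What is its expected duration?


te = (o + 4m + p) / 6
= (10 + 4×17 + 26) / 6
= (10 + 68 + 26) / 6
= 104 / 6
= 17.33


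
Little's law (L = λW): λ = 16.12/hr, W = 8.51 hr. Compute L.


Little's law: L = λ × W
= 16.12 × 8.51
= 137.18


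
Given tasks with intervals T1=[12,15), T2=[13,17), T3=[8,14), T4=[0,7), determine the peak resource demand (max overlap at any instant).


Check each time point for overlaps:
  t=13: 3 tasks active (T1, T2, T3)
Max concurrent = 3


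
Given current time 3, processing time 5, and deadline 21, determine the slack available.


Slack = due - current_time - processing
= 21 - 3 - 5
= 13


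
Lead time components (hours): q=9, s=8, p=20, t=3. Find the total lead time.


Lead time = queue + setup + processing + transit
= 9 + 8 + 20 + 3
= 40 hours


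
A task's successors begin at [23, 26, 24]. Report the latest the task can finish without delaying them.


LF = min of all successor start times
Successors start at: [23, 26, 24]
LF = min(23, 26, 24)
= 23


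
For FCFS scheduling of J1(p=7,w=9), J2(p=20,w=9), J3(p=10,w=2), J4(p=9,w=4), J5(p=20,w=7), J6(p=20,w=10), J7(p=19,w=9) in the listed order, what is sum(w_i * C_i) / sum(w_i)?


Completion times:
  J1: C=7, w×C=9×7=63
  J2: C=27, w×C=9×27=243
  J3: C=37, w×C=2×37=74
  J4: C=46, w×C=4×46=184
  J5: C=66, w×C=7×66=462
  J6: C=86, w×C=10×86=860
  J7: C=105, w×C=9×105=945
Sum w×C = 2831
Sum w = 50
Weighted avg = 2831/50
= 56.62


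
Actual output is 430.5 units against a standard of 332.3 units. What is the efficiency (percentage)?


Efficiency = (actual / standard) × 100
= (430.5 / 332.3) × 100
= 129.6%


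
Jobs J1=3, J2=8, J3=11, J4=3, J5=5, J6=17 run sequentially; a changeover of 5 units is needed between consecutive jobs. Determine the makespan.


Makespan = Σ processing + (n-1) × setup
= (3 + 8 + 11 + 3 + 5 + 17) + (6-1)×5
= 47 + 25
= 72 time units


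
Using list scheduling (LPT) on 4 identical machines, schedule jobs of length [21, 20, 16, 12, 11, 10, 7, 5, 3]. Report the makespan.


Jobs (LPT sorted): [21, 20, 16, 12, 11, 10, 7, 5, 3]
Machines: 4
  J=21 → Machine 1 (load: 0+21=21)
  J=20 → Machine 2 (load: 0+20=20)
  J=16 → Machine 3 (load: 0+16=16)
  J=12 → Machine 4 (load: 0+12=12)
  J=11 → Machine 4 (load: 12+11=23)
  J=10 → Machine 3 (load: 16+10=26)
  J=7 → Machine 2 (load: 20+7=27)
  J=5 → Machine 1 (load: 21+5=26)
  J=3 → Machine 4 (load: 23+3=26)
Machine loads: [26, 27, 26, 26]
Makespan = max = 27 time units


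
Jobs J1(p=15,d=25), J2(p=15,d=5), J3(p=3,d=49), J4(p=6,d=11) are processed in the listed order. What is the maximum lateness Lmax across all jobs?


Lateness per job (L = C - d):
  J1: C=15, d=25, L=-10
  J2: C=30, d=5, L=25
  J3: C=33, d=49, L=-16
  J4: C=39, d=11, L=28
Lmax = max(-10, 25, -16, 28)
= 28


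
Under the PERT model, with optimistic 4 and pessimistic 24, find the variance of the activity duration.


σ² = ((p - o) / 6)² = (p - o)² / 36
= (24 - 4)² / 36
= 20² / 36
= 400 / 36
= 11.1111


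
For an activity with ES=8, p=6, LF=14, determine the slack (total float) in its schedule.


EF = ES + duration = 8 + 6 = 14
LS = LF - duration = 14 - 6 = 8
Total Float = LF - EF = 14 - 14
(or LS - ES = 8 - 8)
= 0


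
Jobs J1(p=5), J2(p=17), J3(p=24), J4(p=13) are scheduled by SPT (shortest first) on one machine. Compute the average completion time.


SPT order: J1 → J4 → J2 → J3
Completion times:
  J1: C=5
  J4: C=18
  J2: C=35
  J3: C=59
Sum = 117, n = 4
Mean flow = 117/4
= 29.25


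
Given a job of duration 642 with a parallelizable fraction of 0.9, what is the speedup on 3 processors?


Amdahl's law: T_p = T × ((1-p) + p/N)
= 642 × ((1-0.9) + 0.9/3)
= 642 × (0.10 + 0.3000)
= 642 × 0.4000
= 256.80
Speedup = 642/256.80
= 2.50×


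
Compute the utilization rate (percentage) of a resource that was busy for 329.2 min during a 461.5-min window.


Utilization = busy / total × 100
= 329.2 / 461.5 × 100
= 71.3%


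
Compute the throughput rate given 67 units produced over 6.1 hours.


Throughput = units / time
= 67 / 6.1
= 11.0 units/hour


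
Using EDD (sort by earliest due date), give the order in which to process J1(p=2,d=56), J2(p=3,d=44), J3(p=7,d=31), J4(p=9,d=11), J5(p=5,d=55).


EDD: sort by earliest due date
  J4: d=11, p=9
  J3: d=31, p=7
  J2: d=44, p=3
  J5: d=55, p=5
  J1: d=56, p=2
Order: J4 → J3 → J2 → J5 → J1


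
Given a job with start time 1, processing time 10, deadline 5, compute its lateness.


Completion = 1 + 10 = 11
Lateness = C - d = 11 - 5
= 6


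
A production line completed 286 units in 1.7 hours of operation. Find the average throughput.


Throughput = units / time
= 286 / 1.7
= 168.2 units/hour


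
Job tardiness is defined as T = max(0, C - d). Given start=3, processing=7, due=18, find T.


Completion = start + processing = 3 + 7 = 10
Tardiness = max(0, C - d) = max(0, 10 - 18)
= max(0, -8)
= 0


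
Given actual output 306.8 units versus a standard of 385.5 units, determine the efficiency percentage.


Efficiency = (actual / standard) × 100
= (306.8 / 385.5) × 100
= 79.6%


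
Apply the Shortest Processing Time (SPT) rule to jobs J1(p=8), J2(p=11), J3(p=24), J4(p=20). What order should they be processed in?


SPT: sort by shortest processing time
  J1: p=8
  J2: p=11
  J4: p=20
  J3: p=24
Order: J1 → J2 → J4 → J3


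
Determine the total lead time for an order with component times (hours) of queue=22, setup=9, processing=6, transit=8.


Lead time = queue + setup + processing + transit
= 22 + 9 + 6 + 8
= 45 hours


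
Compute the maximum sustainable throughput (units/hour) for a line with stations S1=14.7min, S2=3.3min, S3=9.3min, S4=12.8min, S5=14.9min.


Bottleneck = longest station time
Station times: [14.7, 3.3, 9.3, 12.8, 14.9]
Max = 14.9 min
Rate = 60 / 14.9
= 4.03 units/hour (bottleneck: 14.9min)


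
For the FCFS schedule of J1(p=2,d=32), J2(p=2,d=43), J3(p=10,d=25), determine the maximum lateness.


Lateness per job (L = C - d):
  J1: C=2, d=32, L=-30
  J2: C=4, d=43, L=-39
  J3: C=14, d=25, L=-11
Lmax = max(-30, -39, -11)
= -11


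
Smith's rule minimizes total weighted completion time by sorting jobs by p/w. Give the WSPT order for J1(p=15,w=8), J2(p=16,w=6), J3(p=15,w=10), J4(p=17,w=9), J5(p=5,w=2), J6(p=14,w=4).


WSPT (Smith's rule): sort by p/w ascending
  J3: p/w = 15/10 = 1.500
  J1: p/w = 15/8 = 1.875
  J4: p/w = 17/9 = 1.889
  J5: p/w = 5/2 = 2.500
  J2: p/w = 16/6 = 2.667
  J6: p/w = 14/4 = 3.500
Order: J3 → J1 → J4 → J5 → J2 → J6


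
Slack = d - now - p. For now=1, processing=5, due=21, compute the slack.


Slack = due - current_time - processing
= 21 - 1 - 5
= 15


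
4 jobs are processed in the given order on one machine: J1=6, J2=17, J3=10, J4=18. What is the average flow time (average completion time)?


Completion times:
  J1: completes at 6
  J2: completes at 23
  J3: completes at 33
  J4: completes at 51
Sum = 113
Average = 113/4
= 28.25


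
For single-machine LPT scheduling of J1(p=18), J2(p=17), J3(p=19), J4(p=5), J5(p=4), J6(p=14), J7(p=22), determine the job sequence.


LPT: sort by longest processing time first
  J7: p=22
  J3: p=19
  J1: p=18
  J2: p=17
  J6: p=14
  J4: p=5
  J5: p=4
Order: J7 → J3 → J1 → J2 → J6 → J4 → J5


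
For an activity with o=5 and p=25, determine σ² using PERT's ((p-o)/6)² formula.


σ² = ((p - o) / 6)² = (p - o)² / 36
= (25 - 5)² / 36
= 20² / 36
= 400 / 36
= 11.1111


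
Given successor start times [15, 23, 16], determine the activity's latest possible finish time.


LF = min of all successor start times
Successors start at: [15, 23, 16]
LF = min(15, 23, 16)
= 15


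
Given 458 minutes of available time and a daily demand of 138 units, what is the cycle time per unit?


Cycle time = available time / demand
= 458 / 138
= 3.32 min/unit


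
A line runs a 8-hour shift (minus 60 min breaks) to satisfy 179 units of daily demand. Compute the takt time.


Available = 8×60 - 60 = 420 min
Takt time = 420 / 179
= 2.35 min/unit


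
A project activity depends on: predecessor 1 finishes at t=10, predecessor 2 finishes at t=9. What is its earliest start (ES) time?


ES = max of all predecessor completion times
Predecessors: [10, 9]
ES = max(10, 9)
= 10


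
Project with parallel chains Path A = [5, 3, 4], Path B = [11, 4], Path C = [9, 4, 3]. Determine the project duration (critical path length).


Path A: 5 + 3 + 4 = 12
Path B: 11 + 4 = 15
Path C: 9 + 4 + 3 = 16
Critical path = longest = max(12, 15, 16)
= 16 (Path C)


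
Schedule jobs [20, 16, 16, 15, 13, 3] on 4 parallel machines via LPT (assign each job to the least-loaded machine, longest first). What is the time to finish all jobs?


Jobs (LPT sorted): [20, 16, 16, 15, 13, 3]
Machines: 4
  J=20 → Machine 1 (load: 0+20=20)
  J=16 → Machine 2 (load: 0+16=16)
  J=16 → Machine 3 (load: 0+16=16)
  J=15 → Machine 4 (load: 0+15=15)
  J=13 → Machine 4 (load: 15+13=28)
  J=3 → Machine 2 (load: 16+3=19)
Machine loads: [20, 19, 16, 28]
Makespan = max = 28 time units


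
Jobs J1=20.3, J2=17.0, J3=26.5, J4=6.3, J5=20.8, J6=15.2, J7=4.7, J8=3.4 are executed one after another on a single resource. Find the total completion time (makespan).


Sequential makespan: sum all processing times
= 20.3 + 17.0 + 26.5 + 6.3 + 20.8 + 15.2 + 4.7 + 3.4
= 114.2 time units


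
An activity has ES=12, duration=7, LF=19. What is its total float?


EF = ES + duration = 12 + 7 = 19
LS = LF - duration = 19 - 7 = 12
Total Float = LF - EF = 19 - 19
(or LS - ES = 12 - 12)
= 0


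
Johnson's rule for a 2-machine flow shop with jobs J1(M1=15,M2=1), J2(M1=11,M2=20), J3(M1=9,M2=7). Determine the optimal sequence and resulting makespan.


Johnson's rule:
Group 1 (M1≤M2, sort by M1): ['J2']
Group 2 (M1>M2, sort desc M2): ['J3', 'J1']
Sequence: J2 → J3 → J1
Makespan calculation:
  J2: M1 done=11, M2 done=31
  J3: M1 done=20, M2 done=38
  J1: M1 done=35, M2 done=39
= Sequence: J2 → J3 → J1, Makespan: 39


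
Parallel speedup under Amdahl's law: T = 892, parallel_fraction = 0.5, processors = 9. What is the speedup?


Amdahl's law: T_p = T × ((1-p) + p/N)
= 892 × ((1-0.5) + 0.5/9)
= 892 × (0.50 + 0.0556)
= 892 × 0.5556
= 495.56
Speedup = 892/495.56
= 1.80×


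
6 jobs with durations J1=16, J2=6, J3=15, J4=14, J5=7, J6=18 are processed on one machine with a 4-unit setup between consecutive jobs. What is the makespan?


Makespan = Σ processing + (n-1) × setup
= (16 + 6 + 15 + 14 + 7 + 18) + (6-1)×4
= 76 + 20
= 96 time units


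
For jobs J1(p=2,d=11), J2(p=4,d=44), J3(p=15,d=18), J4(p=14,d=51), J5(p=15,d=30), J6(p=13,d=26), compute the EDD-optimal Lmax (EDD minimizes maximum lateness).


EDD order: J1 → J3 → J6 → J5 → J2 → J4
Completion and lateness:
  J1: C=2, d=11, L=2-11=-9
  J3: C=17, d=18, L=17-18=-1
  J6: C=30, d=26, L=30-26=4
  J5: C=45, d=30, L=45-30=15
  J2: C=49, d=44, L=49-44=5
  J4: C=63, d=51, L=63-51=12
Lmax = max(-9, -1, 4, 15, 5, 12)
= 15


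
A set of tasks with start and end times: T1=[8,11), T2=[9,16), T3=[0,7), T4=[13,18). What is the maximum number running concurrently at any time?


Check each time point for overlaps:
  t=9: 2 tasks active (T1, T2)
Max concurrent = 2


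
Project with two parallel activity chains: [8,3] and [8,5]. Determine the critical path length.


Path A: 8 + 3 = 11
Path B: 8 + 5 = 13
Critical path = longest = max(11, 13)
= 13 (Path B)


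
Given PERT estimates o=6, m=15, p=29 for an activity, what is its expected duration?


te = (o + 4m + p) / 6
= (6 + 4×15 + 29) / 6
= (6 + 60 + 29) / 6
= 95 / 6
= 15.83


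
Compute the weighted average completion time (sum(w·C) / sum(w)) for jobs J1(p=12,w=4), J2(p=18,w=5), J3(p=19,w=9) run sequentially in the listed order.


Completion times:
  J1: C=12, w×C=4×12=48
  J2: C=30, w×C=5×30=150
  J3: C=49, w×C=9×49=441
Sum w×C = 639
Sum w = 18
Weighted avg = 639/18
= 35.50


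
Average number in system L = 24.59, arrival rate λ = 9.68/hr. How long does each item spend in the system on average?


Little's law: L = λW → W = L / λ
= 24.59 / 9.68
= 2.54 hours


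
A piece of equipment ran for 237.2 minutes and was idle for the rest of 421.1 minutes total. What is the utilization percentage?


Utilization = busy / total × 100
= 237.2 / 421.1 × 100
= 56.3%


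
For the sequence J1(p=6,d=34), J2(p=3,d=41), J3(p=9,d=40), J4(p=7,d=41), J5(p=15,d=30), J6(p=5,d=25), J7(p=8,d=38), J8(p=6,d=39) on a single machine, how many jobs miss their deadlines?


Completion vs due date:
  J1: C=6, d=34 → on time
  J2: C=9, d=41 → on time
  J3: C=18, d=40 → on time
  J4: C=25, d=41 → on time
  J5: C=40, d=30 → TARDY
  J6: C=45, d=25 → TARDY
  J7: C=53, d=38 → TARDY
  J8: C=59, d=39 → TARDY
Tardy jobs: J5, J6, J7, J8
Count = 4


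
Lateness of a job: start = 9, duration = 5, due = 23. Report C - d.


Completion = 9 + 5 = 14
Lateness = C - d = 14 - 23
= -9


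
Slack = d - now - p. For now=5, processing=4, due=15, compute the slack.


Slack = due - current_time - processing
= 15 - 5 - 4
= 6


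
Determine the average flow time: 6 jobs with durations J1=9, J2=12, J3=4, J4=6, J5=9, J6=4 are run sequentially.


Completion times:
  J1: completes at 9
  J2: completes at 21
  J3: completes at 25
  J4: completes at 31
  J5: completes at 40
  J6: completes at 44
Sum = 170
Average = 170/6
= 28.33


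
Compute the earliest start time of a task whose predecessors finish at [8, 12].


ES = max of all predecessor completion times
Predecessors: [8, 12]
ES = max(8, 12)
= 12


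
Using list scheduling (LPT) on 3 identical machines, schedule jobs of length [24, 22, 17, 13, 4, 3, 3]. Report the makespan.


Jobs (LPT sorted): [24, 22, 17, 13, 4, 3, 3]
Machines: 3
  J=24 → Machine 1 (load: 0+24=24)
  J=22 → Machine 2 (load: 0+22=22)
  J=17 → Machine 3 (load: 0+17=17)
  J=13 → Machine 3 (load: 17+13=30)
  J=4 → Machine 2 (load: 22+4=26)
  J=3 → Machine 1 (load: 24+3=27)
  J=3 → Machine 2 (load: 26+3=29)
Machine loads: [27, 29, 30]
Makespan = max = 30 time units


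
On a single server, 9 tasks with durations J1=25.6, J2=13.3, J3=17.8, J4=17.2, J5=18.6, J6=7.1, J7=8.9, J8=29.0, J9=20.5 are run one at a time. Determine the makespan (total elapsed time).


Sequential makespan: sum all processing times
= 25.6 + 13.3 + 17.8 + 17.2 + 18.6 + 7.1 + 8.9 + 29.0 + 20.5
= 158.0 time units


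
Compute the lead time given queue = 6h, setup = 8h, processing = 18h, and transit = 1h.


Lead time = queue + setup + processing + transit
= 6 + 8 + 18 + 1
= 33 hours


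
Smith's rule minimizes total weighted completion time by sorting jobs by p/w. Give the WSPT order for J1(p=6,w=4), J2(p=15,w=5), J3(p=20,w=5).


WSPT (Smith's rule): sort by p/w ascending
  J1: p/w = 6/4 = 1.500
  J2: p/w = 15/5 = 3.000
  J3: p/w = 20/5 = 4.000
Order: J1 → J2 → J3


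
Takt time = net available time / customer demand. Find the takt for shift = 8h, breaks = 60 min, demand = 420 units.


Available = 8×60 - 60 = 420 min
Takt time = 420 / 420
= 1.00 min/unit


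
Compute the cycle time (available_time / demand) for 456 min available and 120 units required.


Cycle time = available time / demand
= 456 / 120
= 3.80 min/unit


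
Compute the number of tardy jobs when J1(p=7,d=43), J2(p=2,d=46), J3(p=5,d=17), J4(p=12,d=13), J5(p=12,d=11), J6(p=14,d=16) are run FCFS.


Completion vs due date:
  J1: C=7, d=43 → on time
  J2: C=9, d=46 → on time
  J3: C=14, d=17 → on time
  J4: C=26, d=13 → TARDY
  J5: C=38, d=11 → TARDY
  J6: C=52, d=16 → TARDY
Tardy jobs: J4, J5, J6
Count = 3


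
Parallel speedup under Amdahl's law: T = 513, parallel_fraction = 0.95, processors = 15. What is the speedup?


Amdahl's law: T_p = T × ((1-p) + p/N)
= 513 × ((1-0.95) + 0.95/15)
= 513 × (0.05 + 0.0633)
= 513 × 0.1133
= 58.14
Speedup = 513/58.14
= 8.82×


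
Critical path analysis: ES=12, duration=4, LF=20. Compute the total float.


EF = ES + duration = 12 + 4 = 16
LS = LF - duration = 20 - 4 = 16
Total Float = LF - EF = 20 - 16
(or LS - ES = 16 - 12)
= 4


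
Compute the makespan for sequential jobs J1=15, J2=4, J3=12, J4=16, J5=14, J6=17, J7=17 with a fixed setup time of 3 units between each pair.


Makespan = Σ processing + (n-1) × setup
= (15 + 4 + 12 + 16 + 14 + 17 + 17) + (7-1)×3
= 95 + 18
= 113 time units


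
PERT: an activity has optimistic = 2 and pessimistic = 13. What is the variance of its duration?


σ² = ((p - o) / 6)² = (p - o)² / 36
= (13 - 2)² / 36
= 11² / 36
= 121 / 36
= 3.3611


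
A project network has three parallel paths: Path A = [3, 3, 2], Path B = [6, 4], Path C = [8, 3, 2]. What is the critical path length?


Path A: 3 + 3 + 2 = 8
Path B: 6 + 4 = 10
Path C: 8 + 3 + 2 = 13
Critical path = longest = max(8, 10, 13)
= 13 (Path C)


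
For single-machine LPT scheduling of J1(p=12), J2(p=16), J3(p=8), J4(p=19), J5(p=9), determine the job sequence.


LPT: sort by longest processing time first
  J4: p=19
  J2: p=16
  J1: p=12
  J5: p=9
  J3: p=8
Order: J4 → J2 → J1 → J5 → J3


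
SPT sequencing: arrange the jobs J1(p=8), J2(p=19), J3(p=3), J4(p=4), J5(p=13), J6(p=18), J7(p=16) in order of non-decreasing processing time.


SPT: sort by shortest processing time
  J3: p=3
  J4: p=4
  J1: p=8
  J5: p=13
  J7: p=16
  J6: p=18
  J2: p=19
Order: J3 → J4 → J1 → J5 → J7 → J6 → J2


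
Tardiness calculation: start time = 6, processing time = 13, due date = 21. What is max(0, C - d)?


Completion = start + processing = 6 + 13 = 19
Tardiness = max(0, C - d) = max(0, 19 - 21)
= max(0, -2)
= 0


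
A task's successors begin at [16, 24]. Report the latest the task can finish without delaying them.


LF = min of all successor start times
Successors start at: [16, 24]
LF = min(16, 24)
= 16


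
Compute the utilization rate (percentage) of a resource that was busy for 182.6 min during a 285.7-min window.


Utilization = busy / total × 100
= 182.6 / 285.7 × 100
= 63.9%


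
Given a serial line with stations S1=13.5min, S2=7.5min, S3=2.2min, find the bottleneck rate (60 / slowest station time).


Bottleneck = longest station time
Station times: [13.5, 7.5, 2.2]
Max = 13.5 min
Rate = 60 / 13.5
= 4.44 units/hour (bottleneck: 13.5min)


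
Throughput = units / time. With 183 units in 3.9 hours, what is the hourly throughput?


Throughput = units / time
= 183 / 3.9
= 46.9 units/hour


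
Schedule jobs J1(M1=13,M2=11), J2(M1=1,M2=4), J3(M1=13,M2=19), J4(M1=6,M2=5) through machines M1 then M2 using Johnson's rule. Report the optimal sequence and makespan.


Johnson's rule:
Group 1 (M1≤M2, sort by M1): ['J2', 'J3']
Group 2 (M1>M2, sort desc M2): ['J1', 'J4']
Sequence: J2 → J3 → J1 → J4
Makespan calculation:
  J2: M1 done=1, M2 done=5
  J3: M1 done=14, M2 done=33
  J1: M1 done=27, M2 done=44
  J4: M1 done=33, M2 done=49
= Sequence: J2 → J3 → J1 → J4, Makespan: 49


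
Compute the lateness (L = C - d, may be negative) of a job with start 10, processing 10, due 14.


Completion = 10 + 10 = 20
Lateness = C - d = 20 - 14
= 6


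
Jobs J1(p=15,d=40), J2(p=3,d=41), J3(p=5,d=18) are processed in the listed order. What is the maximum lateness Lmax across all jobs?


Lateness per job (L = C - d):
  J1: C=15, d=40, L=-25
  J2: C=18, d=41, L=-23
  J3: C=23, d=18, L=5
Lmax = max(-25, -23, 5)
= 5


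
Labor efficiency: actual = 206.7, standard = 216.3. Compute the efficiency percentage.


Efficiency = (actual / standard) × 100
= (206.7 / 216.3) × 100
= 95.6%


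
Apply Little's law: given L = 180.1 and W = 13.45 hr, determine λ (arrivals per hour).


Little's law: L = λW → λ = L / W
= 180.1 / 13.45
= 13.39 per hour


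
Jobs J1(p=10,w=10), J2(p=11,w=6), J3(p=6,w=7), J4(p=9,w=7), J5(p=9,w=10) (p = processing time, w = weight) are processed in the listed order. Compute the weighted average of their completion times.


Completion times:
  J1: C=10, w×C=10×10=100
  J2: C=21, w×C=6×21=126
  J3: C=27, w×C=7×27=189
  J4: C=36, w×C=7×36=252
  J5: C=45, w×C=10×45=450
Sum w×C = 1117
Sum w = 40
Weighted avg = 1117/40
= 27.93


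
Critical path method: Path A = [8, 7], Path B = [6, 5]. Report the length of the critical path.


Path A: 8 + 7 = 15
Path B: 6 + 5 = 11
Critical path = longest = max(15, 11)
= 15 (Path A)


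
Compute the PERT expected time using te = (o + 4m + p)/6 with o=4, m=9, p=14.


te = (o + 4m + p) / 6
= (4 + 4×9 + 14) / 6
= (4 + 36 + 14) / 6
= 54 / 6
= 9.00


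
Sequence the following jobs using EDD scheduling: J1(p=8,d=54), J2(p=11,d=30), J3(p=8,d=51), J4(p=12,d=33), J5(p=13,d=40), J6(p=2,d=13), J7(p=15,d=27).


EDD: sort by earliest due date
  J6: d=13, p=2
  J7: d=27, p=15
  J2: d=30, p=11
  J4: d=33, p=12
  J5: d=40, p=13
  J3: d=51, p=8
  J1: d=54, p=8
Order: J6 → J7 → J2 → J4 → J5 → J3 → J1


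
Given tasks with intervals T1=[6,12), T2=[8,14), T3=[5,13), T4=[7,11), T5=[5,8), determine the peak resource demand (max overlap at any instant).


Check each time point for overlaps:
  t=7: 4 tasks active (T1, T3, T4, T5)
Max concurrent = 4


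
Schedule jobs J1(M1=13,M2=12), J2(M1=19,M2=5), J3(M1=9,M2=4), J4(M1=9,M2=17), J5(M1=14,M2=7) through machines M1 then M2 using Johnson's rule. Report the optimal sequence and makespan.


Johnson's rule:
Group 1 (M1≤M2, sort by M1): ['J4']
Group 2 (M1>M2, sort desc M2): ['J1', 'J5', 'J2', 'J3']
Sequence: J4 → J1 → J5 → J2 → J3
Makespan calculation:
  J4: M1 done=9, M2 done=26
  J1: M1 done=22, M2 done=38
  J5: M1 done=36, M2 done=45
  J2: M1 done=55, M2 done=60
  J3: M1 done=64, M2 done=68
= Sequence: J4 → J1 → J5 → J2 → J3, Makespan: 68


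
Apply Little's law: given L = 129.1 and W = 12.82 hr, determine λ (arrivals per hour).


Little's law: L = λW → λ = L / W
= 129.1 / 12.82
= 10.07 per hour


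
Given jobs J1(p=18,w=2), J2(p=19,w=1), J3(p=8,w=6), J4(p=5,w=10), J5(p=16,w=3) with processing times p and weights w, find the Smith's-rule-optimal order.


WSPT (Smith's rule): sort by p/w ascending
  J4: p/w = 5/10 = 0.500
  J3: p/w = 8/6 = 1.333
  J5: p/w = 16/3 = 5.333
  J1: p/w = 18/2 = 9.000
  J2: p/w = 19/1 = 19.000
Order: J4 → J3 → J5 → J1 → J2


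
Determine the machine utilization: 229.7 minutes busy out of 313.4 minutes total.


Utilization = busy / total × 100
= 229.7 / 313.4 × 100
= 73.3%


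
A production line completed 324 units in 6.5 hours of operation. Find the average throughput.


Throughput = units / time
= 324 / 6.5
= 49.8 units/hour


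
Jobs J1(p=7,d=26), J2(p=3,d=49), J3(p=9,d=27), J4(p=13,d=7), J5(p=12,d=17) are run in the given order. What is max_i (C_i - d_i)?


Lateness per job (L = C - d):
  J1: C=7, d=26, L=-19
  J2: C=10, d=49, L=-39
  J3: C=19, d=27, L=-8
  J4: C=32, d=7, L=25
  J5: C=44, d=17, L=27
Lmax = max(-19, -39, -8, 25, 27)
= 27


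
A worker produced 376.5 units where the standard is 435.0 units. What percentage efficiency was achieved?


Efficiency = (actual / standard) × 100
= (376.5 / 435.0) × 100
= 86.6%


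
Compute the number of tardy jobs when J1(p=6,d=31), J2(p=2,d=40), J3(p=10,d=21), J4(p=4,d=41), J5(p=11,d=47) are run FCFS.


Completion vs due date:
  J1: C=6, d=31 → on time
  J2: C=8, d=40 → on time
  J3: C=18, d=21 → on time
  J4: C=22, d=41 → on time
  J5: C=33, d=47 → on time
Tardy jobs: none
Count = 0


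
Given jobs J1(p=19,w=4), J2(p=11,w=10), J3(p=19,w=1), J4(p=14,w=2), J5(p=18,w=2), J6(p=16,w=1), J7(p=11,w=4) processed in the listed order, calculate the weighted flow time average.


Completion times:
  J1: C=19, w×C=4×19=76
  J2: C=30, w×C=10×30=300
  J3: C=49, w×C=1×49=49
  J4: C=63, w×C=2×63=126
  J5: C=81, w×C=2×81=162
  J6: C=97, w×C=1×97=97
  J7: C=108, w×C=4×108=432
Sum w×C = 1242
Sum w = 24
Weighted avg = 1242/24
= 51.75


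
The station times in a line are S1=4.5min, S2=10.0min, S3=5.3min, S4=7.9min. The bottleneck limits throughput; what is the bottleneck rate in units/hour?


Bottleneck = longest station time
Station times: [4.5, 10.0, 5.3, 7.9]
Max = 10.0 min
Rate = 60 / 10.0
= 6.00 units/hour (bottleneck: 10.0min)


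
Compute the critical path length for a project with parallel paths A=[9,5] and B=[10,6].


Path A: 9 + 5 = 14
Path B: 10 + 6 = 16
Critical path = longest = max(14, 16)
= 16 (Path B)


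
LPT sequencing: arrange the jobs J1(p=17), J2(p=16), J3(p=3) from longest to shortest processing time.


LPT: sort by longest processing time first
  J1: p=17
  J2: p=16
  J3: p=3
Order: J1 → J2 → J3


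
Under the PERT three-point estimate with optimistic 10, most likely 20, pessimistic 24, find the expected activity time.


te = (o + 4m + p) / 6
= (10 + 4×20 + 24) / 6
= (10 + 80 + 24) / 6
= 114 / 6
= 19.00


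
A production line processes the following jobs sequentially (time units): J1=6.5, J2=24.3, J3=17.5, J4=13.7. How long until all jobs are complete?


Sequential makespan: sum all processing times
= 6.5 + 24.3 + 17.5 + 13.7
= 62.0 time units


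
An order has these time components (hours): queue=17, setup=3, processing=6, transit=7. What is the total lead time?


Lead time = queue + setup + processing + transit
= 17 + 3 + 6 + 7
= 33 hours


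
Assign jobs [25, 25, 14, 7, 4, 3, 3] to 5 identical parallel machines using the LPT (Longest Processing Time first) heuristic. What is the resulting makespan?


Jobs (LPT sorted): [25, 25, 14, 7, 4, 3, 3]
Machines: 5
  J=25 → Machine 1 (load: 0+25=25)
  J=25 → Machine 2 (load: 0+25=25)
  J=14 → Machine 3 (load: 0+14=14)
  J=7 → Machine 4 (load: 0+7=7)
  J=4 → Machine 5 (load: 0+4=4)
  J=3 → Machine 5 (load: 4+3=7)
  J=3 → Machine 4 (load: 7+3=10)
Machine loads: [25, 25, 14, 10, 7]
Makespan = max = 25 time units


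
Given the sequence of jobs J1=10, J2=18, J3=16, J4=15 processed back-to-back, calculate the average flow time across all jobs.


Completion times:
  J1: completes at 10
  J2: completes at 28
  J3: completes at 44
  J4: completes at 59
Sum = 141
Average = 141/4
= 35.25


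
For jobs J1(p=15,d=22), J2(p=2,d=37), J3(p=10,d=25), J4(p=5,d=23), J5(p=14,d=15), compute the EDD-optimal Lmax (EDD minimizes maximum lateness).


EDD order: J5 → J1 → J4 → J3 → J2
Completion and lateness:
  J5: C=14, d=15, L=14-15=-1
  J1: C=29, d=22, L=29-22=7
  J4: C=34, d=23, L=34-23=11
  J3: C=44, d=25, L=44-25=19
  J2: C=46, d=37, L=46-37=9
Lmax = max(-1, 7, 11, 19, 9)
= 19


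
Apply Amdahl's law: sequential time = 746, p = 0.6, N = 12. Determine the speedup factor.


Amdahl's law: T_p = T × ((1-p) + p/N)
= 746 × ((1-0.6) + 0.6/12)
= 746 × (0.40 + 0.0500)
= 746 × 0.4500
= 335.70
Speedup = 746/335.70
= 2.22×


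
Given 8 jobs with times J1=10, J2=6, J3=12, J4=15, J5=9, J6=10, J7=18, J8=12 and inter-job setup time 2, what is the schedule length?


Makespan = Σ processing + (n-1) × setup
= (10 + 6 + 12 + 15 + 9 + 10 + 18 + 12) + (8-1)×2
= 92 + 14
= 106 time units


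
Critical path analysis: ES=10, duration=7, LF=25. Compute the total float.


EF = ES + duration = 10 + 7 = 17
LS = LF - duration = 25 - 7 = 18
Total Float = LF - EF = 25 - 17
(or LS - ES = 18 - 10)
= 8


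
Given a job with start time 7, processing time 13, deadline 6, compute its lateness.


Completion = 7 + 13 = 20
Lateness = C - d = 20 - 6
= 14


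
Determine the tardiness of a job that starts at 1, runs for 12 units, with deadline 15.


Completion = start + processing = 1 + 12 = 13
Tardiness = max(0, C - d) = max(0, 13 - 15)
= max(0, -2)
= 0


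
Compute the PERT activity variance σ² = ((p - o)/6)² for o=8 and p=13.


σ² = ((p - o) / 6)² = (p - o)² / 36
= (13 - 8)² / 36
= 5² / 36
= 25 / 36
= 0.6944


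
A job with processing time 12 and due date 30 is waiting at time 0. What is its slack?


Slack = due - current_time - processing
= 30 - 0 - 12
= 18


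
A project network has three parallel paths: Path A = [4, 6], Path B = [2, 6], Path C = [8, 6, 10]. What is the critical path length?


Path A: 4 + 6 = 10
Path B: 2 + 6 = 8
Path C: 8 + 6 + 10 = 24
Critical path = longest = max(10, 8, 24)
= 24 (Path C)


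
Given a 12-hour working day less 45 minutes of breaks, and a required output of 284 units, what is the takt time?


Available = 12×60 - 45 = 675 min
Takt time = 675 / 284
= 2.38 min/unit


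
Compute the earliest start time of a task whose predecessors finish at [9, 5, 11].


ES = max of all predecessor completion times
Predecessors: [9, 5, 11]
ES = max(9, 5, 11)
= 11


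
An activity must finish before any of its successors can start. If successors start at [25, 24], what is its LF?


LF = min of all successor start times
Successors start at: [25, 24]
LF = min(25, 24)
= 24


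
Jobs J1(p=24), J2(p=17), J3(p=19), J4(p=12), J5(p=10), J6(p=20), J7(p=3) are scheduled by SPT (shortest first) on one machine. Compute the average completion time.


SPT order: J7 → J5 → J4 → J2 → J3 → J6 → J1
Completion times:
  J7: C=3
  J5: C=13
  J4: C=25
  J2: C=42
  J3: C=61
  J6: C=81
  J1: C=105
Sum = 330, n = 7
Mean flow = 330/7
= 47.14


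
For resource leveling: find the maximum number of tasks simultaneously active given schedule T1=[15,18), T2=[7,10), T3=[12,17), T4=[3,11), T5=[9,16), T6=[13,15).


Check each time point for overlaps:
  t=9: 3 tasks active (T2, T4, T5)
Max concurrent = 3


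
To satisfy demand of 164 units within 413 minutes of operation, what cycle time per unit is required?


Cycle time = available time / demand
= 413 / 164
= 2.52 min/unit


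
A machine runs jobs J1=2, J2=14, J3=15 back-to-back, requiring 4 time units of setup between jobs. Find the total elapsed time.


Makespan = Σ processing + (n-1) × setup
= (2 + 14 + 15) + (3-1)×4
= 31 + 8
= 39 time units


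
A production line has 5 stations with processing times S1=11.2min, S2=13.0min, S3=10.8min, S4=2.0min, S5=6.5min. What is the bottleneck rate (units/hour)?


Bottleneck = longest station time
Station times: [11.2, 13.0, 10.8, 2.0, 6.5]
Max = 13.0 min
Rate = 60 / 13.0
= 4.62 units/hour (bottleneck: 13.0min)


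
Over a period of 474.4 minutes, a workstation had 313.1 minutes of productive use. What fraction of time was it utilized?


Utilization = busy / total × 100
= 313.1 / 474.4 × 100
= 66.0%


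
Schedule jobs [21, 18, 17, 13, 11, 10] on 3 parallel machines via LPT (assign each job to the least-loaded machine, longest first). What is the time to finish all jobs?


Jobs (LPT sorted): [21, 18, 17, 13, 11, 10]
Machines: 3
  J=21 → Machine 1 (load: 0+21=21)
  J=18 → Machine 2 (load: 0+18=18)
  J=17 → Machine 3 (load: 0+17=17)
  J=13 → Machine 3 (load: 17+13=30)
  J=11 → Machine 2 (load: 18+11=29)
  J=10 → Machine 1 (load: 21+10=31)
Machine loads: [31, 29, 30]
Makespan = max = 31 time units


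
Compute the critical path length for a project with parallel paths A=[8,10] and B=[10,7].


Path A: 8 + 10 = 18
Path B: 10 + 7 = 17
Critical path = longest = max(18, 17)
= 18 (Path A)


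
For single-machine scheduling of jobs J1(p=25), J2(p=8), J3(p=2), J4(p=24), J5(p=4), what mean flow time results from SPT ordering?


SPT order: J3 → J5 → J2 → J4 → J1
Completion times:
  J3: C=2
  J5: C=6
  J2: C=14
  J4: C=38
  J1: C=63
Sum = 123, n = 5
Mean flow = 123/5
= 24.60


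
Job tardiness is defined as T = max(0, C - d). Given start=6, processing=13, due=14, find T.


Completion = start + processing = 6 + 13 = 19
Tardiness = max(0, C - d) = max(0, 19 - 14)
= max(0, 5)
= 5


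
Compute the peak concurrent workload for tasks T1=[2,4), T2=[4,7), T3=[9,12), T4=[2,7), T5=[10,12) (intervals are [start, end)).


Check each time point for overlaps:
  t=2: 2 tasks active (T1, T4)
Max concurrent = 2


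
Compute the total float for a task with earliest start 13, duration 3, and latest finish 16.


EF = ES + duration = 13 + 3 = 16
LS = LF - duration = 16 - 3 = 13
Total Float = LF - EF = 16 - 16
(or LS - ES = 13 - 13)
= 0


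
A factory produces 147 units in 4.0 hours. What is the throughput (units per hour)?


Throughput = units / time
= 147 / 4.0
= 36.8 units/hour


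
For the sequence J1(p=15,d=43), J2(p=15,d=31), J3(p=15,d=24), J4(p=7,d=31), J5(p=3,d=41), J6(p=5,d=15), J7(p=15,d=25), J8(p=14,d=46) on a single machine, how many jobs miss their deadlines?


Completion vs due date:
  J1: C=15, d=43 → on time
  J2: C=30, d=31 → on time
  J3: C=45, d=24 → TARDY
  J4: C=52, d=31 → TARDY
  J5: C=55, d=41 → TARDY
  J6: C=60, d=15 → TARDY
  J7: C=75, d=25 → TARDY
  J8: C=89, d=46 → TARDY
Tardy jobs: J3, J4, J5, J6, J7, J8
Count = 6
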